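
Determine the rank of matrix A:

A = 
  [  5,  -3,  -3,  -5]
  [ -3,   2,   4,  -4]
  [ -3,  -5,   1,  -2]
Row reduce:
R2 → R2 + (3/5)·R1
R3 → R3 + (3/5)·R1
R3 → R3 + (34)·R2
REF = 
  [   5,   -3,   -3,   -5]
  [   0,  1/5, 11/5,   -7]
  [   0,    0,   74, -243]
Pivot columns: 1, 2, 3 → 3 pivots.

rank(A) = 3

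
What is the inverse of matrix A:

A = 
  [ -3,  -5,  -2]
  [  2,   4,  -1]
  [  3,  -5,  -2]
det(A) = (-3)·((4)(-2) - (-1)(-5)) - (-5)·((2)(-2) - (-1)(3)) + (-2)·((2)(-5) - (4)(3))
  = (-3)(-13) - (-5)(-1) + (-2)(-22)
  = 78
det(A) = 78 ≠ 0, so A is invertible.

Cofactors Cᵢⱼ = (-1)ⁱ⁺ʲ·Mᵢⱼ:
C = 
  [-13,   1, -22]
  [  0,  12, -30]
  [ 13,  -7,  -2]

adj(A) = Cᵀ:
adj(A) = 
  [-13,   0,  13]
  [  1,  12,  -7]
  [-22, -30,  -2]

A⁻¹ = (1/78) · adj(A):
A⁻¹ = 
  [  -1/6,      0,    1/6]
  [  1/78,   2/13,  -7/78]
  [-11/39,  -5/13,  -1/39]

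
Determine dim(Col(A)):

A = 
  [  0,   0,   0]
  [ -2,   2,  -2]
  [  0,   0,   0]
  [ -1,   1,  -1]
Row reduce:
Swap R1 ↔ R2
R4 → R4 - (1/2)·R1
REF = 
  [ -2,   2,  -2]
  [  0,   0,   0]
  [  0,   0,   0]
  [  0,   0,   0]
Pivot columns: 1 → 1 pivot.
dim(Col(A)) = number of pivot columns = 1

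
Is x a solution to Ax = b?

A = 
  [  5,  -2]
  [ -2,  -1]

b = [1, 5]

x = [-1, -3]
Yes

Ax = [1, 5] = b ✓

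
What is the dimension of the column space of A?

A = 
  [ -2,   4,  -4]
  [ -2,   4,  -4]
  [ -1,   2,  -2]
dim(Col(A)) = 1

Row reduce:
R2 → R2 - (1)·R1
R3 → R3 - (1/2)·R1
REF = 
  [ -2,   4,  -4]
  [  0,   0,   0]
  [  0,   0,   0]
Pivot columns: 1 → 1 pivot.
dim(Col(A)) = number of pivot columns = 1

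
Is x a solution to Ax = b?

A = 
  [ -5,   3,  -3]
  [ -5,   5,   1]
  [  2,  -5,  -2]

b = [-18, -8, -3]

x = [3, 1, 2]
Yes

Ax = [-18, -8, -3] = b ✓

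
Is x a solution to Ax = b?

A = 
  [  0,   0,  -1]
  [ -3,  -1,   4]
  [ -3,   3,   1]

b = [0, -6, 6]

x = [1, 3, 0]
Yes

Ax = [0, -6, 6] = b ✓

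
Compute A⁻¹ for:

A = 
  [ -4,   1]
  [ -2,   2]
det(A) = (-4)(2) - (1)(-2) = -6
For a 2×2 matrix, A⁻¹ = (1/det(A)) · [[d, -b], [-c, a]]
    = (-1/6) · [[2, -1], [2, -4]]

A⁻¹ = 
  [-1/3,  1/6]
  [-1/3,  2/3]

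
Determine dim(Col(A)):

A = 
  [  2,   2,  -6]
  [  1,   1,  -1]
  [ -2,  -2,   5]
Row reduce:
R2 → R2 - (1/2)·R1
R3 → R3 + (1)·R1
R3 → R3 + (1/2)·R2
REF = 
  [  2,   2,  -6]
  [  0,   0,   2]
  [  0,   0,   0]
Pivot columns: 1, 3 → 2 pivots.
dim(Col(A)) = number of pivot columns = 2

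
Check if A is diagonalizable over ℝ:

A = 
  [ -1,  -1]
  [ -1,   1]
Yes

tr(A) = 0, det(A) = -2
Characteristic polynomial: λ² - tr(A)λ + det(A) = λ² - 2
λ² - 2 = 0  ⇒  λ = (0 ± √((0)² - 4·(-2)))/2 = (0 ± √(8))/2
  = √2,  -√2
Eigenvalues: √2, -√2  (≈ 1.414, -1.414)
The two irrational eigenvalues are distinct (simple), so each has alg. mult. = geom. mult. = 1.
Sum of geometric multiplicities equals n, so A has n independent eigenvectors.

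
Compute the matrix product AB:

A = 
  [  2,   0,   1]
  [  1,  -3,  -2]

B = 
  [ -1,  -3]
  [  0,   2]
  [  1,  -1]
A is 2×3 and B is 3×2, so AB is 2×2. Each entry is (row of A)·(column of B):
AB[1,1] = (2)(-1) + (0)(0) + (1)(1) = -1
AB[1,2] = (2)(-3) + (0)(2) + (1)(-1) = -7
AB[2,1] = (1)(-1) + (-3)(0) + (-2)(1) = -3
AB[2,2] = (1)(-3) + (-3)(2) + (-2)(-1) = -7

AB = 
  [ -1,  -7]
  [ -3,  -7]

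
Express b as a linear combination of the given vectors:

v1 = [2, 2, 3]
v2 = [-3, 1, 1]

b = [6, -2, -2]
c1 = 0, c2 = -2

b = 0·v1 + -2·v2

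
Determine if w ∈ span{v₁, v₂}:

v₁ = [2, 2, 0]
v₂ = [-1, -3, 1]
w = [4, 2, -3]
No

Form the augmented matrix and row-reduce:
[v₁|v₂|w] = 
  [  2,  -1,   4]
  [  2,  -3,   2]
  [  0,   1,  -3]
R2 → R2 - (1)·R1
R3 → R3 + (1/2)·R2
REF = 
  [  2,  -1,   4]
  [  0,  -2,  -2]
  [  0,   0,  -4]

Row 3 reads [0 0 | -4], i.e. 0 = -4, so the system is inconsistent and w ∉ span{v₁, v₂}.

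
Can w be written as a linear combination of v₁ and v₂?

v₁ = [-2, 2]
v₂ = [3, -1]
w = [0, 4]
Yes

Form the augmented matrix and row-reduce:
[v₁|v₂|w] = 
  [ -2,   3,   0]
  [  2,  -1,   4]
R2 → R2 + (1)·R1
REF = 
  [ -2,   3,   0]
  [  0,   2,   4]

No row of the form [0 0 | nonzero], so the system is consistent. Back-substitution gives c₁ = 3, c₂ = 2: w = (3)·v₁ + (2)·v₂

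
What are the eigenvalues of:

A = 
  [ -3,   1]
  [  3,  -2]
tr(A) = -5, det(A) = 3
Characteristic polynomial: λ² - tr(A)λ + det(A) = λ² + 5λ + 3
λ² + 5λ + 3 = 0  ⇒  λ = (-5 ± √((5)² - 4·(3)))/2 = (-5 ± √(13))/2
  = (-5 + √13)/2,  (-5 - √13)/2

λ = (-5 + √13)/2, (-5 - √13)/2  (≈ -0.6972, -4.303)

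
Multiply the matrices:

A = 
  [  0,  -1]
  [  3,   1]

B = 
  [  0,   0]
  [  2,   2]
A is 2×2 and B is 2×2, so AB is 2×2. Each entry is (row of A)·(column of B):
AB[1,1] = (0)(0) + (-1)(2) = -2
AB[1,2] = (0)(0) + (-1)(2) = -2
AB[2,1] = (3)(0) + (1)(2) = 2
AB[2,2] = (3)(0) + (1)(2) = 2

AB = 
  [ -2,  -2]
  [  2,   2]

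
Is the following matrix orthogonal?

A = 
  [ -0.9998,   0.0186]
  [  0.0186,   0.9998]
Yes

AᵀA = 
  [  0.9999,   0]
  [  0,   0.9999]
≈ I (equal to I up to the 4-dp rounding of the entries)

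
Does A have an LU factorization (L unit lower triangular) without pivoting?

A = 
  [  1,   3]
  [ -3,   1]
Yes.
A[1,1] = 1 ≠ 0, so Gaussian elimination proceeds without a row swap: multiplier ℓ₂₁ = (-3)/(1) = -3, and U[2,2] = 1 - (-3)(3) = 10.
L = 
  [  1,   0]
  [ -3,   1]
U = 
  [  1,   3]
  [  0,  10]
Check row 2 of LU: [(-3)(1), (-3)(3) + 10] = [-3, 1] = row 2 of A ✓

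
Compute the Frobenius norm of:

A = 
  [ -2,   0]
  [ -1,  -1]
||A||_F = 2.449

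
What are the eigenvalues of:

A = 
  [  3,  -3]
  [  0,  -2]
tr(A) = 1, det(A) = -6
Characteristic polynomial: λ² - tr(A)λ + det(A) = λ² - λ - 6
λ² - λ - 6 = (λ + 2)(λ - 3)

λ = 3, -2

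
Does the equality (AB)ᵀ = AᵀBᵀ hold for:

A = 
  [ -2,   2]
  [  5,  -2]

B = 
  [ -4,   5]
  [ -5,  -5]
No

(AB)ᵀ = 
  [ -2, -10]
  [-20,  35]

AᵀBᵀ = 
  [ 33, -15]
  [-18,   0]

The two matrices differ, so (AB)ᵀ ≠ AᵀBᵀ in general. The correct identity is (AB)ᵀ = BᵀAᵀ.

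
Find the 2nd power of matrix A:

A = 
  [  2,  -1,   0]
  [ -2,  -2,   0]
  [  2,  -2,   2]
A² = A·A:
A²[1,1] = (2)(2) + (-1)(-2) + (0)(2) = 6
A²[1,2] = (2)(-1) + (-1)(-2) + (0)(-2) = 0
A²[1,3] = (2)(0) + (-1)(0) + (0)(2) = 0
A²[2,1] = (-2)(2) + (-2)(-2) + (0)(2) = 0
A²[2,2] = (-2)(-1) + (-2)(-2) + (0)(-2) = 6
A²[2,3] = (-2)(0) + (-2)(0) + (0)(2) = 0
A²[3,1] = (2)(2) + (-2)(-2) + (2)(2) = 12
A²[3,2] = (2)(-1) + (-2)(-2) + (2)(-2) = -2
A²[3,3] = (2)(0) + (-2)(0) + (2)(2) = 4
A² = 
  [  6,   0,   0]
  [  0,   6,   0]
  [ 12,  -2,   4]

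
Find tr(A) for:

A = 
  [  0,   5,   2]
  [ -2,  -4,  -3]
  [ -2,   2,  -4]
-8

tr(A) = 0 + -4 + -4 = -8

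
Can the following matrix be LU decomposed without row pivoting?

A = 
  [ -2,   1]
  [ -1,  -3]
Yes.
A[1,1] = -2 ≠ 0, so Gaussian elimination proceeds without a row swap: multiplier ℓ₂₁ = (-1)/(-2) = 1/2, and U[2,2] = -3 - (1/2)(1) = -7/2.
L = 
  [  1,   0]
  [1/2,   1]
U = 
  [  -2,    1]
  [   0, -7/2]
Check row 2 of LU: [(1/2)(-2), (1/2)(1) + (-7/2)] = [-1, -3] = row 2 of A ✓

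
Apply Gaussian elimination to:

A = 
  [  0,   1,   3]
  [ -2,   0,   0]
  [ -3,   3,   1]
Row operations:
Swap R1 ↔ R2
R3 → R3 - (3/2)·R1
R3 → R3 - (3)·R2

Resulting echelon form:
REF = 
  [ -2,   0,   0]
  [  0,   1,   3]
  [  0,   0,  -8]

Rank = 3 (number of non-zero pivot rows).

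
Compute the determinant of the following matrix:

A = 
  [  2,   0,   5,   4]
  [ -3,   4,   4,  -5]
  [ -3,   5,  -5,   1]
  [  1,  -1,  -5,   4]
Cofactor expansion along row 1: det(A) = a₁₁M₁₁ - a₁₂M₁₂ + a₁₃M₁₃ - a₁₄M₁₄

M₁₁ = det[[4, 4, -5]; [5, -5, 1]; [-1, -5, 4]]
  = (4)·((-5)(4) - (1)(-5)) - (4)·((5)(4) - (1)(-1)) + (-5)·((5)(-5) - (-5)(-1))
  = (4)(-15) - (4)(21) + (-5)(-30)
  = 6
M₁₂ = det[[-3, 4, -5]; [-3, -5, 1]; [1, -5, 4]]
  = (-3)·((-5)(4) - (1)(-5)) - (4)·((-3)(4) - (1)(1)) + (-5)·((-3)(-5) - (-5)(1))
  = (-3)(-15) - (4)(-13) + (-5)(20)
  = -3
M₁₃ = det[[-3, 4, -5]; [-3, 5, 1]; [1, -1, 4]]
  = (-3)·((5)(4) - (1)(-1)) - (4)·((-3)(4) - (1)(1)) + (-5)·((-3)(-1) - (5)(1))
  = (-3)(21) - (4)(-13) + (-5)(-2)
  = -1
M₁₄ = det[[-3, 4, 4]; [-3, 5, -5]; [1, -1, -5]]
  = (-3)·((5)(-5) - (-5)(-1)) - (4)·((-3)(-5) - (-5)(1)) + (4)·((-3)(-1) - (5)(1))
  = (-3)(-30) - (4)(20) + (4)(-2)
  = 2

det(A) = (2)(6) - (0)(-3) + (5)(-1) - (4)(2) = -1

det(A) = -1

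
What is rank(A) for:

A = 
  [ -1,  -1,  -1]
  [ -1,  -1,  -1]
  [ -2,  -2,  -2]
Row reduce:
R2 → R2 - (1)·R1
R3 → R3 - (2)·R1
REF = 
  [ -1,  -1,  -1]
  [  0,   0,   0]
  [  0,   0,   0]
Pivot columns: 1 → 1 pivot.

rank(A) = 1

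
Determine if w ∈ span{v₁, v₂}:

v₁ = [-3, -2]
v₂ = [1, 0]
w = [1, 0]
Yes

Form the augmented matrix and row-reduce:
[v₁|v₂|w] = 
  [ -3,   1,   1]
  [ -2,   0,   0]
R2 → R2 - (2/3)·R1
REF = 
  [  -3,    1,    1]
  [   0, -2/3, -2/3]

No row of the form [0 0 | nonzero], so the system is consistent. Back-substitution gives c₁ = 0, c₂ = 1: w = (0)·v₁ + (1)·v₂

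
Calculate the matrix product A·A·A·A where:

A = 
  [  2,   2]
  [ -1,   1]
A^4 = 
  [-14,   6]
  [ -3, -17]

A² = A·A:
A²[1,1] = (2)(2) + (2)(-1) = 2
A²[1,2] = (2)(2) + (2)(1) = 6
A²[2,1] = (-1)(2) + (1)(-1) = -3
A²[2,2] = (-1)(2) + (1)(1) = -1
A² = 
  [  2,   6]
  [ -3,  -1]

A^3 = A^2·A:
A^3[1,1] = (2)(2) + (6)(-1) = -2
A^3[1,2] = (2)(2) + (6)(1) = 10
A^3[2,1] = (-3)(2) + (-1)(-1) = -5
A^3[2,2] = (-3)(2) + (-1)(1) = -7
A^3 = 
  [ -2,  10]
  [ -5,  -7]

A^4 = A^3·A:
A^4[1,1] = (-2)(2) + (10)(-1) = -14
A^4[1,2] = (-2)(2) + (10)(1) = 6
A^4[2,1] = (-5)(2) + (-7)(-1) = -3
A^4[2,2] = (-5)(2) + (-7)(1) = -17
A^4 = 
  [-14,   6]
  [ -3, -17]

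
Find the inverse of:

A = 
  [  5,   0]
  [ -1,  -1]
det(A) = (5)(-1) - (0)(-1) = -5
For a 2×2 matrix, A⁻¹ = (1/det(A)) · [[d, -b], [-c, a]]
    = (-1/5) · [[-1, 0], [1, 5]]

A⁻¹ = 
  [ 1/5,    0]
  [-1/5,   -1]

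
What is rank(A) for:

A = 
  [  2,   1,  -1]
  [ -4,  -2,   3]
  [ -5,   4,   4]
rank(A) = 3

Row reduce:
R2 → R2 + (2)·R1
R3 → R3 + (5/2)·R1
Swap R2 ↔ R3
REF = 
  [   2,    1,   -1]
  [   0, 13/2,  3/2]
  [   0,    0,    1]
Pivot columns: 1, 2, 3 → 3 pivots.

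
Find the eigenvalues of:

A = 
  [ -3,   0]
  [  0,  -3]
λ = -3, -3

tr(A) = -6, det(A) = 9
Characteristic polynomial: λ² - tr(A)λ + det(A) = λ² + 6λ + 9
λ² + 6λ + 9 = (λ + 3)²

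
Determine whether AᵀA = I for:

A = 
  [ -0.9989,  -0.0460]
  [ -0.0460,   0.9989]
Yes

AᵀA = 
  [  0.9999,   0]
  [  0,   0.9999]
≈ I (equal to I up to the 4-dp rounding of the entries)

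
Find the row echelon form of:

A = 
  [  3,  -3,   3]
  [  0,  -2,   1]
Row operations:
No row operations needed (already in echelon form).

Resulting echelon form:
REF = 
  [  3,  -3,   3]
  [  0,  -2,   1]

Rank = 2 (number of non-zero pivot rows).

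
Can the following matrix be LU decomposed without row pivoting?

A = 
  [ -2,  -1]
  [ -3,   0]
Yes.
A[1,1] = -2 ≠ 0, so Gaussian elimination proceeds without a row swap: multiplier ℓ₂₁ = (-3)/(-2) = 3/2, and U[2,2] = 0 - (3/2)(-1) = 3/2.
L = 
  [  1,   0]
  [3/2,   1]
U = 
  [ -2,  -1]
  [  0, 3/2]
Check row 2 of LU: [(3/2)(-2), (3/2)(-1) + (3/2)] = [-3, 0] = row 2 of A ✓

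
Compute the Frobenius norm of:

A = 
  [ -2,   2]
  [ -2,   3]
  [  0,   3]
||A||_F = 5.477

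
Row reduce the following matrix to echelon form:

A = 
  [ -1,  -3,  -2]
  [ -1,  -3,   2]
Row operations:
R2 → R2 - (1)·R1

Resulting echelon form:
REF = 
  [ -1,  -3,  -2]
  [  0,   0,   4]

Rank = 2 (number of non-zero pivot rows).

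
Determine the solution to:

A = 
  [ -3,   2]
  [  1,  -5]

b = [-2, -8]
x = [2, 2]

Row reduce the augmented matrix [A|b]:
R2 → R2 + (1/3)·R1
REF = 
  [   -3,     2,    -2]
  [    0, -13/3, -26/3]

Back-substitution:
x₂ = (-26/3) / (-13/3) = 2
x₁ = (-2 - (2)(2)) / (-3) = 2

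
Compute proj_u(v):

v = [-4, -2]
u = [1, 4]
proj_u(v) = [-12/17, -48/17]

v·u = (-4)(1) + (-2)(4) = -12
u·u = (1)² + (4)² = 17
proj_u(v) = (v·u / u·u) × u = (-12/17) × u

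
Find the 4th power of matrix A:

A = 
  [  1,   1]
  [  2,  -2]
A² = A·A:
A²[1,1] = (1)(1) + (1)(2) = 3
A²[1,2] = (1)(1) + (1)(-2) = -1
A²[2,1] = (2)(1) + (-2)(2) = -2
A²[2,2] = (2)(1) + (-2)(-2) = 6
A² = 
  [  3,  -1]
  [ -2,   6]

A^3 = A^2·A:
A^3[1,1] = (3)(1) + (-1)(2) = 1
A^3[1,2] = (3)(1) + (-1)(-2) = 5
A^3[2,1] = (-2)(1) + (6)(2) = 10
A^3[2,2] = (-2)(1) + (6)(-2) = -14
A^3 = 
  [  1,   5]
  [ 10, -14]

A^4 = A^3·A:
A^4[1,1] = (1)(1) + (5)(2) = 11
A^4[1,2] = (1)(1) + (5)(-2) = -9
A^4[2,1] = (10)(1) + (-14)(2) = -18
A^4[2,2] = (10)(1) + (-14)(-2) = 38
A^4 = 
  [ 11,  -9]
  [-18,  38]

Therefore
A^4 = 
  [ 11,  -9]
  [-18,  38]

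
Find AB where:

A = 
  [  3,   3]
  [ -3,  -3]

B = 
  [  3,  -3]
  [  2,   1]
A is 2×2 and B is 2×2, so AB is 2×2. Each entry is (row of A)·(column of B):
AB[1,1] = (3)(3) + (3)(2) = 15
AB[1,2] = (3)(-3) + (3)(1) = -6
AB[2,1] = (-3)(3) + (-3)(2) = -15
AB[2,2] = (-3)(-3) + (-3)(1) = 6

AB = 
  [ 15,  -6]
  [-15,   6]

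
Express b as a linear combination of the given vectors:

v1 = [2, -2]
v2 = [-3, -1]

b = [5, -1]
c1 = 1, c2 = -1

b = 1·v1 + -1·v2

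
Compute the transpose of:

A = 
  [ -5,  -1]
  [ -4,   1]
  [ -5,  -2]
Aᵀ = 
  [ -5,  -4,  -5]
  [ -1,   1,  -2]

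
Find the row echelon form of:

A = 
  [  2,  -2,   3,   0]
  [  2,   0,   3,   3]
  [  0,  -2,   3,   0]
Row operations:
R2 → R2 - (1)·R1
R3 → R3 + (1)·R2

Resulting echelon form:
REF = 
  [  2,  -2,   3,   0]
  [  0,   2,   0,   3]
  [  0,   0,   3,   3]

Rank = 3 (number of non-zero pivot rows).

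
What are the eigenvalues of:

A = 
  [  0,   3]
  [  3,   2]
λ = 1 + √10, 1 - √10  (≈ 4.162, -2.162)

tr(A) = 2, det(A) = -9
Characteristic polynomial: λ² - tr(A)λ + det(A) = λ² - 2λ - 9
λ² - 2λ - 9 = 0  ⇒  λ = (2 ± √((-2)² - 4·(-9)))/2 = (2 ± √(40))/2
  = 1 + √10,  1 - √10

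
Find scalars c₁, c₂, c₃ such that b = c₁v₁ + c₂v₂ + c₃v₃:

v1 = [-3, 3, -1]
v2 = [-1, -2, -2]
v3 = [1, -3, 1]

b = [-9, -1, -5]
c1 = 3, c2 = 2, c3 = 2

b = 3·v1 + 2·v2 + 2·v3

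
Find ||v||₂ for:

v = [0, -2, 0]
2

||v||₂ = √((0)² + (-2)² + (0)²) = √4 = 2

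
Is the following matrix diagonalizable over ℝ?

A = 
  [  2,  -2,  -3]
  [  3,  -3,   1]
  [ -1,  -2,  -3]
No

Characteristic polynomial: det(λI - A) = λ³ + 4λ² + 2λ - 33
By the rational root theorem any rational root is an integer dividing 33; none of those is a root, so p(λ) has no rational roots and hence (being an irreducible cubic) no repeated roots.
Discriminant of the cubic: Δ = -25675
Δ < 0 ⇒ one real eigenvalue and a complex-conjugate pair: λ ≈ -3.079 + 2.41i, -3.079 - 2.41i, 2.158
Has complex eigenvalues (not diagonalizable over ℝ).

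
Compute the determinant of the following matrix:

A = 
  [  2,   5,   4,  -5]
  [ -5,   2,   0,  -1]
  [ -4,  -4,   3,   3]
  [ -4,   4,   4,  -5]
Cofactor expansion along row 1: det(A) = a₁₁M₁₁ - a₁₂M₁₂ + a₁₃M₁₃ - a₁₄M₁₄

M₁₁ = det[[2, 0, -1]; [-4, 3, 3]; [4, 4, -5]]
  = (2)·((3)(-5) - (3)(4)) - (0)·((-4)(-5) - (3)(4)) + (-1)·((-4)(4) - (3)(4))
  = (2)(-27) - (0)(8) + (-1)(-28)
  = -26
M₁₂ = det[[-5, 0, -1]; [-4, 3, 3]; [-4, 4, -5]]
  = (-5)·((3)(-5) - (3)(4)) - (0)·((-4)(-5) - (3)(-4)) + (-1)·((-4)(4) - (3)(-4))
  = (-5)(-27) - (0)(32) + (-1)(-4)
  = 139
M₁₃ = det[[-5, 2, -1]; [-4, -4, 3]; [-4, 4, -5]]
  = (-5)·((-4)(-5) - (3)(4)) - (2)·((-4)(-5) - (3)(-4)) + (-1)·((-4)(4) - (-4)(-4))
  = (-5)(8) - (2)(32) + (-1)(-32)
  = -72
M₁₄ = det[[-5, 2, 0]; [-4, -4, 3]; [-4, 4, 4]]
  = (-5)·((-4)(4) - (3)(4)) - (2)·((-4)(4) - (3)(-4)) + (0)·((-4)(4) - (-4)(-4))
  = (-5)(-28) - (2)(-4) + (0)(-32)
  = 148

det(A) = (2)(-26) - (5)(139) + (4)(-72) - (-5)(148) = -295

det(A) = -295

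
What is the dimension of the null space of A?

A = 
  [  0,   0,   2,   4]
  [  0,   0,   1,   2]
nullity(A) = 3

Row reduce:
R2 → R2 - (1/2)·R1
REF = 
  [  0,   0,   2,   4]
  [  0,   0,   0,   0]
Pivot columns: 3 → 1 pivot.
rank(A) = 1, so nullity(A) = 4 - 1 = 3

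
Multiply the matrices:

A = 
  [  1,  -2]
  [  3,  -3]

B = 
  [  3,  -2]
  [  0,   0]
AB = 
  [  3,  -2]
  [  9,  -6]

A is 2×2 and B is 2×2, so AB is 2×2. Each entry is (row of A)·(column of B):
AB[1,1] = (1)(3) + (-2)(0) = 3
AB[1,2] = (1)(-2) + (-2)(0) = -2
AB[2,1] = (3)(3) + (-3)(0) = 9
AB[2,2] = (3)(-2) + (-3)(0) = -6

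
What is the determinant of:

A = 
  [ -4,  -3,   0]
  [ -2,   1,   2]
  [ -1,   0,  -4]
Cofactor expansion along row 1:
det(A) = (-4)·((1)(-4) - (2)(0)) - (-3)·((-2)(-4) - (2)(-1)) + (0)·((-2)(0) - (1)(-1))
  = (-4)(-4) - (-3)(10) + (0)(1)
  = 46

det(A) = 46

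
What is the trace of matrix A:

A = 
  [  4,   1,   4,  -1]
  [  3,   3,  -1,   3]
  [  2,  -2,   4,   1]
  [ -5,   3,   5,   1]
12

tr(A) = 4 + 3 + 4 + 1 = 12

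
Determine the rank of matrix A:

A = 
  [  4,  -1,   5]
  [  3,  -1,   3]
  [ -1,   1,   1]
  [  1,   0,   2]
Row reduce:
R2 → R2 - (3/4)·R1
R3 → R3 + (1/4)·R1
R4 → R4 - (1/4)·R1
R3 → R3 + (3)·R2
R4 → R4 + (1)·R2
REF = 
  [   4,   -1,    5]
  [   0, -1/4, -3/4]
  [   0,    0,    0]
  [   0,    0,    0]
Pivot columns: 1, 2 → 2 pivots.

rank(A) = 2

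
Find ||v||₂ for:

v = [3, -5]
5.831

||v||₂ = √((3)² + (-5)²) = √34 = 5.831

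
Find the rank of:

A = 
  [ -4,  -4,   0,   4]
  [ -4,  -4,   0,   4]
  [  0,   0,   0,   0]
rank(A) = 1

Row reduce:
R2 → R2 - (1)·R1
REF = 
  [ -4,  -4,   0,   4]
  [  0,   0,   0,   0]
  [  0,   0,   0,   0]
Pivot columns: 1 → 1 pivot.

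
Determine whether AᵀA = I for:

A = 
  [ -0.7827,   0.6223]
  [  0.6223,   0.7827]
Yes

AᵀA = 
  [  0.9999,   0]
  [  0,   0.9999]
≈ I (equal to I up to the 4-dp rounding of the entries)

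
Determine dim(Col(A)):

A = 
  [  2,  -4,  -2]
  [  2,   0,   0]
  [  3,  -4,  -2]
dim(Col(A)) = 2

Row reduce:
R2 → R2 - (1)·R1
R3 → R3 - (3/2)·R1
R3 → R3 - (1/2)·R2
REF = 
  [  2,  -4,  -2]
  [  0,   4,   2]
  [  0,   0,   0]
Pivot columns: 1, 2 → 2 pivots.
dim(Col(A)) = number of pivot columns = 2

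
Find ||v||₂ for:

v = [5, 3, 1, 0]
5.916

||v||₂ = √((5)² + (3)² + (1)² + (0)²) = √35 = 5.916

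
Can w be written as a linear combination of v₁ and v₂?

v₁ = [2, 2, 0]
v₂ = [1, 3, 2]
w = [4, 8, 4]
Yes

Form the augmented matrix and row-reduce:
[v₁|v₂|w] = 
  [  2,   1,   4]
  [  2,   3,   8]
  [  0,   2,   4]
R2 → R2 - (1)·R1
R3 → R3 - (1)·R2
REF = 
  [  2,   1,   4]
  [  0,   2,   4]
  [  0,   0,   0]

No row of the form [0 0 | nonzero], so the system is consistent. Back-substitution gives c₁ = 1, c₂ = 2: w = (1)·v₁ + (2)·v₂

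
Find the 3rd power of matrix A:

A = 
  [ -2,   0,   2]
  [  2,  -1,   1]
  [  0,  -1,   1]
A² = A·A:
A²[1,1] = (-2)(-2) + (0)(2) + (2)(0) = 4
A²[1,2] = (-2)(0) + (0)(-1) + (2)(-1) = -2
A²[1,3] = (-2)(2) + (0)(1) + (2)(1) = -2
A²[2,1] = (2)(-2) + (-1)(2) + (1)(0) = -6
A²[2,2] = (2)(0) + (-1)(-1) + (1)(-1) = 0
A²[2,3] = (2)(2) + (-1)(1) + (1)(1) = 4
A²[3,1] = (0)(-2) + (-1)(2) + (1)(0) = -2
A²[3,2] = (0)(0) + (-1)(-1) + (1)(-1) = 0
A²[3,3] = (0)(2) + (-1)(1) + (1)(1) = 0
A² = 
  [  4,  -2,  -2]
  [ -6,   0,   4]
  [ -2,   0,   0]

A^3 = A^2·A:
A^3[1,1] = (4)(-2) + (-2)(2) + (-2)(0) = -12
A^3[1,2] = (4)(0) + (-2)(-1) + (-2)(-1) = 4
A^3[1,3] = (4)(2) + (-2)(1) + (-2)(1) = 4
A^3[2,1] = (-6)(-2) + (0)(2) + (4)(0) = 12
A^3[2,2] = (-6)(0) + (0)(-1) + (4)(-1) = -4
A^3[2,3] = (-6)(2) + (0)(1) + (4)(1) = -8
A^3[3,1] = (-2)(-2) + (0)(2) + (0)(0) = 4
A^3[3,2] = (-2)(0) + (0)(-1) + (0)(-1) = 0
A^3[3,3] = (-2)(2) + (0)(1) + (0)(1) = -4
A^3 = 
  [-12,   4,   4]
  [ 12,  -4,  -8]
  [  4,   0,  -4]

Therefore
A^3 = 
  [-12,   4,   4]
  [ 12,  -4,  -8]
  [  4,   0,  -4]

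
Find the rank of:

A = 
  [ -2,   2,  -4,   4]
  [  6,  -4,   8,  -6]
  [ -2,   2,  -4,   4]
Row reduce:
R2 → R2 + (3)·R1
R3 → R3 - (1)·R1
REF = 
  [ -2,   2,  -4,   4]
  [  0,   2,  -4,   6]
  [  0,   0,   0,   0]
Pivot columns: 1, 2 → 2 pivots.

rank(A) = 2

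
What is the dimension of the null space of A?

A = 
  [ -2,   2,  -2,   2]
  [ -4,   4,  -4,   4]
nullity(A) = 3

Row reduce:
R2 → R2 - (2)·R1
REF = 
  [ -2,   2,  -2,   2]
  [  0,   0,   0,   0]
Pivot columns: 1 → 1 pivot.
rank(A) = 1, so nullity(A) = 4 - 1 = 3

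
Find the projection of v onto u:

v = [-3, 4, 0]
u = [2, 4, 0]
proj_u(v) = [1, 2, 0]

v·u = (-3)(2) + (4)(4) + (0)(0) = 10
u·u = (2)² + (4)² + (0)² = 20
proj_u(v) = (v·u / u·u) × u = (10/20) × u = (1/2) × u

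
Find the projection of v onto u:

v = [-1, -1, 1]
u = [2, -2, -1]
proj_u(v) = [-2/9, 2/9, 1/9]

v·u = (-1)(2) + (-1)(-2) + (1)(-1) = -1
u·u = (2)² + (-2)² + (-1)² = 9
proj_u(v) = (v·u / u·u) × u = (-1/9) × u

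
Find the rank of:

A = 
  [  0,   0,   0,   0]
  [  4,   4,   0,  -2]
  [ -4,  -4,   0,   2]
rank(A) = 1

Row reduce:
Swap R1 ↔ R2
R3 → R3 + (1)·R1
REF = 
  [  4,   4,   0,  -2]
  [  0,   0,   0,   0]
  [  0,   0,   0,   0]
Pivot columns: 1 → 1 pivot.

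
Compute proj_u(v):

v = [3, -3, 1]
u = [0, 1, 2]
v·u = (3)(0) + (-3)(1) + (1)(2) = -1
u·u = (0)² + (1)² + (2)² = 5
proj_u(v) = (v·u / u·u) × u = (-1/5) × u

proj_u(v) = [0, -1/5, -2/5]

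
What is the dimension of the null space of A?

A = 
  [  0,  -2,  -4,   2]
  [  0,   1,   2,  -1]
nullity(A) = 3

Row reduce:
R2 → R2 + (1/2)·R1
REF = 
  [  0,  -2,  -4,   2]
  [  0,   0,   0,   0]
Pivot columns: 2 → 1 pivot.
rank(A) = 1, so nullity(A) = 4 - 1 = 3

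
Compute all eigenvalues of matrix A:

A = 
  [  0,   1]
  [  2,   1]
tr(A) = 1, det(A) = -2
Characteristic polynomial: λ² - tr(A)λ + det(A) = λ² - λ - 2
λ² - λ - 2 = (λ + 1)(λ - 2)

λ = 2, -1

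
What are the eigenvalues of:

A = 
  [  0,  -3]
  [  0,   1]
λ = 1, 0

tr(A) = 1, det(A) = 0
Characteristic polynomial: λ² - tr(A)λ + det(A) = λ² - λ
λ² - λ = λ(λ - 1)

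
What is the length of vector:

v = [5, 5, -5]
8.66

||v||₂ = √((5)² + (5)² + (-5)²) = √75 = 8.66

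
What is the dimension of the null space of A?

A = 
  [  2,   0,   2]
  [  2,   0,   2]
nullity(A) = 2

Row reduce:
R2 → R2 - (1)·R1
REF = 
  [  2,   0,   2]
  [  0,   0,   0]
Pivot columns: 1 → 1 pivot.
rank(A) = 1, so nullity(A) = 3 - 1 = 2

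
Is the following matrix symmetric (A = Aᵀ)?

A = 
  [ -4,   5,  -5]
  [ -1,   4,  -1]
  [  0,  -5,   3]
No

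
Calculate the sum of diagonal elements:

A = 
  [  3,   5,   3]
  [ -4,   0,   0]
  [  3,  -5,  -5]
-2

tr(A) = 3 + 0 + -5 = -2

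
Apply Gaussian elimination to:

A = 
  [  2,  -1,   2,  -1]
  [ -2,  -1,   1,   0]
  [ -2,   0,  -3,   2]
Row operations:
R2 → R2 + (1)·R1
R3 → R3 + (1)·R1
R3 → R3 - (1/2)·R2

Resulting echelon form:
REF = 
  [   2,   -1,    2,   -1]
  [   0,   -2,    3,   -1]
  [   0,    0, -5/2,  3/2]

Rank = 3 (number of non-zero pivot rows).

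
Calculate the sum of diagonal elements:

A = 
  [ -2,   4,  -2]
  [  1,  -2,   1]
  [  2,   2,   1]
-3

tr(A) = -2 + -2 + 1 = -3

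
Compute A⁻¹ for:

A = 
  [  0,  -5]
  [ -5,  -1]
det(A) = (0)(-1) - (-5)(-5) = -25
For a 2×2 matrix, A⁻¹ = (1/det(A)) · [[d, -b], [-c, a]]
    = (-1/25) · [[-1, 5], [5, 0]]

A⁻¹ = 
  [1/25, -1/5]
  [-1/5,    0]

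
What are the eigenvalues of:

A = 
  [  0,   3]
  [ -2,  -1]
tr(A) = -1, det(A) = 6
Characteristic polynomial: λ² - tr(A)λ + det(A) = λ² + λ + 6
λ² + λ + 6 = 0  ⇒  λ = (-1 ± √((1)² - 4·(6)))/2 = (-1 ± √(-23))/2
  = (-1 + i√23)/2,  (-1 - i√23)/2

λ = (-1 + i√23)/2, (-1 - i√23)/2  (≈ -0.5 + 2.398i, -0.5 - 2.398i)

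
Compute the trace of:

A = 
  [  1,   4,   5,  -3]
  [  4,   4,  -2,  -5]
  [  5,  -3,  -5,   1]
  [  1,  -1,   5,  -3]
-3

tr(A) = 1 + 4 + -5 + -3 = -3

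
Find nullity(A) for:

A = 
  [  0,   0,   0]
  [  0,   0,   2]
nullity(A) = 2

Row reduce:
Swap R1 ↔ R2
REF = 
  [  0,   0,   2]
  [  0,   0,   0]
Pivot columns: 3 → 1 pivot.
rank(A) = 1, so nullity(A) = 3 - 1 = 2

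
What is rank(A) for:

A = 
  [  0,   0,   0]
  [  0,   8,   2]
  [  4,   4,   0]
rank(A) = 2

Row reduce:
Swap R1 ↔ R3
REF = 
  [  4,   4,   0]
  [  0,   8,   2]
  [  0,   0,   0]
Pivot columns: 1, 2 → 2 pivots.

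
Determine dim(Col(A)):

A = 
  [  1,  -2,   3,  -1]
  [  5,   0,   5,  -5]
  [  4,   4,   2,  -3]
Row reduce:
R2 → R2 - (5)·R1
R3 → R3 - (4)·R1
R3 → R3 - (6/5)·R2
REF = 
  [  1,  -2,   3,  -1]
  [  0,  10, -10,   0]
  [  0,   0,   2,   1]
Pivot columns: 1, 2, 3 → 3 pivots.
dim(Col(A)) = number of pivot columns = 3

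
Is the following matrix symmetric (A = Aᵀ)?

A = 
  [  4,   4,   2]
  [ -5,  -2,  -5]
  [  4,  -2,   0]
No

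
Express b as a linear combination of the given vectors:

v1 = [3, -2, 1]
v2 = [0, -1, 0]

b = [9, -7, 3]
c1 = 3, c2 = 1

b = 3·v1 + 1·v2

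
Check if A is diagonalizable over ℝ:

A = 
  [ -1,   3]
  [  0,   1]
Yes

tr(A) = 0, det(A) = -1
Characteristic polynomial: λ² - tr(A)λ + det(A) = λ² - 1
λ² - 1 = (λ + 1)(λ - 1)
Eigenvalues: 1, -1
λ=-1: alg. mult. = 1, geom. mult. = 2 - rank(A - (-1)I) = 2 - 1 = 1
λ=1: alg. mult. = 1, geom. mult. = 2 - rank(A - (1)I) = 2 - 1 = 1
Sum of geometric multiplicities equals n, so A has n independent eigenvectors.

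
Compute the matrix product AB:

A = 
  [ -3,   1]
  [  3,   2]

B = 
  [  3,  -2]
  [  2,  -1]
AB = 
  [ -7,   5]
  [ 13,  -8]

A is 2×2 and B is 2×2, so AB is 2×2. Each entry is (row of A)·(column of B):
AB[1,1] = (-3)(3) + (1)(2) = -7
AB[1,2] = (-3)(-2) + (1)(-1) = 5
AB[2,1] = (3)(3) + (2)(2) = 13
AB[2,2] = (3)(-2) + (2)(-1) = -8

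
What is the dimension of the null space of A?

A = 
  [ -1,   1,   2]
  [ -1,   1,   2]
nullity(A) = 2

Row reduce:
R2 → R2 - (1)·R1
REF = 
  [ -1,   1,   2]
  [  0,   0,   0]
Pivot columns: 1 → 1 pivot.
rank(A) = 1, so nullity(A) = 3 - 1 = 2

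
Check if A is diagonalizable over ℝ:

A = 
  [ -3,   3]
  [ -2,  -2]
No

tr(A) = -5, det(A) = 12
Characteristic polynomial: λ² - tr(A)λ + det(A) = λ² + 5λ + 12
λ² + 5λ + 12 = 0  ⇒  λ = (-5 ± √((5)² - 4·(12)))/2 = (-5 ± √(-23))/2
  = (-5 + i√23)/2,  (-5 - i√23)/2
Eigenvalues: (-5 + i√23)/2, (-5 - i√23)/2  (≈ -2.5 + 2.398i, -2.5 - 2.398i)
Has complex eigenvalues (not diagonalizable over ℝ).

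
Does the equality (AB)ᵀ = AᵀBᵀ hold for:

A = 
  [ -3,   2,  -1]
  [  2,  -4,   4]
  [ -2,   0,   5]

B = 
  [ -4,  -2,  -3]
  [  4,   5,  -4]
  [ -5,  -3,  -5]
No

(AB)ᵀ = 
  [ 25, -44, -17]
  [ 19, -36, -11]
  [  6, -10, -19]

AᵀBᵀ = 
  [ 14,   6,  19]
  [  0, -12,   2]
  [-19,  -4, -32]

The two matrices differ, so (AB)ᵀ ≠ AᵀBᵀ in general. The correct identity is (AB)ᵀ = BᵀAᵀ.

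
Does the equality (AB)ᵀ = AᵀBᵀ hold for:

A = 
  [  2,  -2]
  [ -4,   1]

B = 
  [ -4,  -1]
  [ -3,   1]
No

(AB)ᵀ = 
  [ -2,  13]
  [ -4,   5]

AᵀBᵀ = 
  [ -4, -10]
  [  7,   7]

The two matrices differ, so (AB)ᵀ ≠ AᵀBᵀ in general. The correct identity is (AB)ᵀ = BᵀAᵀ.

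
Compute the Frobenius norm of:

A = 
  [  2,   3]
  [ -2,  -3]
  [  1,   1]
||A||_F = 5.292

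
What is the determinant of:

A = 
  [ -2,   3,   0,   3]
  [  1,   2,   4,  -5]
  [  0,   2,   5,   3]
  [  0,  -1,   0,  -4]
Cofactor expansion along row 1: det(A) = a₁₁M₁₁ - a₁₂M₁₂ + a₁₃M₁₃ - a₁₄M₁₄

M₁₁ = det[[2, 4, -5]; [2, 5, 3]; [-1, 0, -4]]
  = (2)·((5)(-4) - (3)(0)) - (4)·((2)(-4) - (3)(-1)) + (-5)·((2)(0) - (5)(-1))
  = (2)(-20) - (4)(-5) + (-5)(5)
  = -45
M₁₂ = det[[1, 4, -5]; [0, 5, 3]; [0, 0, -4]]
  = (1)·((5)(-4) - (3)(0)) - (4)·((0)(-4) - (3)(0)) + (-5)·((0)(0) - (5)(0))
  = (1)(-20) - (4)(0) + (-5)(0)
  = -20
M₁₃ = det[[1, 2, -5]; [0, 2, 3]; [0, -1, -4]]
  = (1)·((2)(-4) - (3)(-1)) - (2)·((0)(-4) - (3)(0)) + (-5)·((0)(-1) - (2)(0))
  = (1)(-5) - (2)(0) + (-5)(0)
  = -5
M₁₄ = det[[1, 2, 4]; [0, 2, 5]; [0, -1, 0]]
  = (1)·((2)(0) - (5)(-1)) - (2)·((0)(0) - (5)(0)) + (4)·((0)(-1) - (2)(0))
  = (1)(5) - (2)(0) + (4)(0)
  = 5

det(A) = (-2)(-45) - (3)(-20) + (0)(-5) - (3)(5) = 135

det(A) = 135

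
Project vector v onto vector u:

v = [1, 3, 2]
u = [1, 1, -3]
v·u = (1)(1) + (3)(1) + (2)(-3) = -2
u·u = (1)² + (1)² + (-3)² = 11
proj_u(v) = (v·u / u·u) × u = (-2/11) × u

proj_u(v) = [-2/11, -2/11, 6/11]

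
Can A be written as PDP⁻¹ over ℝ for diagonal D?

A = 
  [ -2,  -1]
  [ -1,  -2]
Yes

tr(A) = -4, det(A) = 3
Characteristic polynomial: λ² - tr(A)λ + det(A) = λ² + 4λ + 3
λ² + 4λ + 3 = (λ + 3)(λ + 1)
Eigenvalues: -1, -3
λ=-3: alg. mult. = 1, geom. mult. = 2 - rank(A - (-3)I) = 2 - 1 = 1
λ=-1: alg. mult. = 1, geom. mult. = 2 - rank(A - (-1)I) = 2 - 1 = 1
Sum of geometric multiplicities equals n, so A has n independent eigenvectors.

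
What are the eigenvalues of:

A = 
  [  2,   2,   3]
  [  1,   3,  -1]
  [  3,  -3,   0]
λ = -3, 4, 4

Characteristic polynomial: det(λI - A) = λ³ - 5λ² - 8λ + 48
Testing integer divisors of the constant term: p(-3) = 0, so (λ + 3) is a factor:
p(λ) = (λ + 3)(λ² - 8λ + 16)
λ² - 8λ + 16 = (λ - 4)²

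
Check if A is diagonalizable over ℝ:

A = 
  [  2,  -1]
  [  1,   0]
No

tr(A) = 2, det(A) = 1
Characteristic polynomial: λ² - tr(A)λ + det(A) = λ² - 2λ + 1
λ² - 2λ + 1 = (λ - 1)²
Eigenvalues: 1, 1
λ=1: alg. mult. = 2, geom. mult. = 2 - rank(A - (1)I) = 2 - 1 = 1
Sum of geometric multiplicities = 1 < n = 2, so there aren't enough independent eigenvectors.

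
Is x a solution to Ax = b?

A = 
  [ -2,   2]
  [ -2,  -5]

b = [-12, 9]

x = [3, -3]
Yes

Ax = [-12, 9] = b ✓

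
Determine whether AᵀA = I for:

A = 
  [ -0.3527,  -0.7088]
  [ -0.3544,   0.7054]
No

AᵀA = 
  [  0.2500,   0]
  [  0,   1]
≠ I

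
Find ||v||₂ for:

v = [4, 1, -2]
4.583

||v||₂ = √((4)² + (1)² + (-2)²) = √21 = 4.583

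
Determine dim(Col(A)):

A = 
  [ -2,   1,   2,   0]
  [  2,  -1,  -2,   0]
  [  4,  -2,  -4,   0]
dim(Col(A)) = 1

Row reduce:
R2 → R2 + (1)·R1
R3 → R3 + (2)·R1
REF = 
  [ -2,   1,   2,   0]
  [  0,   0,   0,   0]
  [  0,   0,   0,   0]
Pivot columns: 1 → 1 pivot.
dim(Col(A)) = number of pivot columns = 1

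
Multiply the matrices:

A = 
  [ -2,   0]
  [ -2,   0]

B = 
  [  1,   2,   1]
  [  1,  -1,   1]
A is 2×2 and B is 2×3, so AB is 2×3. Each entry is (row of A)·(column of B):
AB[1,1] = (-2)(1) + (0)(1) = -2
AB[1,2] = (-2)(2) + (0)(-1) = -4
AB[1,3] = (-2)(1) + (0)(1) = -2
AB[2,1] = (-2)(1) + (0)(1) = -2
AB[2,2] = (-2)(2) + (0)(-1) = -4
AB[2,3] = (-2)(1) + (0)(1) = -2

AB = 
  [ -2,  -4,  -2]
  [ -2,  -4,  -2]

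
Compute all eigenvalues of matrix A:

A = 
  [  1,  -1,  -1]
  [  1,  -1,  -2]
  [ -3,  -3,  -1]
λ = 2, (-3 + √21)/2, (-3 - √21)/2  (≈ 2, 0.7913, -3.791)

Characteristic polynomial: det(λI - A) = λ³ + λ² - 9λ + 6
Testing integer divisors of the constant term: p(2) = 0, so (λ - 2) is a factor:
p(λ) = (λ - 2)(λ² + 3λ - 3)
λ² + 3λ - 3 = 0  ⇒  λ = (-3 ± √((3)² - 4·(-3)))/2 = (-3 ± √(21))/2
  = (-3 + √21)/2,  (-3 - √21)/2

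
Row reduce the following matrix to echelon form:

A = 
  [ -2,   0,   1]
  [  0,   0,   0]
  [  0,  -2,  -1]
Row operations:
Swap R2 ↔ R3

Resulting echelon form:
REF = 
  [ -2,   0,   1]
  [  0,  -2,  -1]
  [  0,   0,   0]

Rank = 2 (number of non-zero pivot rows).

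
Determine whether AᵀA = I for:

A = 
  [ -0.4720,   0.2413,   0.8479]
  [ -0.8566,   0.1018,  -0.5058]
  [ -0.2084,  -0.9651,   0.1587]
Yes

AᵀA = 
  [  1,   0,   0]
  [  0,   1,  -0.0001]
  [  0,  -0.0001,   1]
≈ I (equal to I up to the 4-dp rounding of the entries)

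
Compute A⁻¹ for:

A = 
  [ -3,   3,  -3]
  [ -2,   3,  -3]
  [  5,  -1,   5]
det(A) = (-3)·((3)(5) - (-3)(-1)) - (3)·((-2)(5) - (-3)(5)) + (-3)·((-2)(-1) - (3)(5))
  = (-3)(12) - (3)(5) + (-3)(-13)
  = -12
det(A) = -12 ≠ 0, so A is invertible.

Cofactors Cᵢⱼ = (-1)ⁱ⁺ʲ·Mᵢⱼ:
C = 
  [ 12,  -5, -13]
  [-12,   0,  12]
  [  0,  -3,  -3]

adj(A) = Cᵀ:
adj(A) = 
  [ 12, -12,   0]
  [ -5,   0,  -3]
  [-13,  12,  -3]

A⁻¹ = (-1/12) · adj(A):
A⁻¹ = 
  [   -1,     1,     0]
  [ 5/12,     0,   1/4]
  [13/12,    -1,   1/4]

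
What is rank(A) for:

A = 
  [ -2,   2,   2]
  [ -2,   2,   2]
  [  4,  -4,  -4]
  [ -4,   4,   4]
rank(A) = 1

Row reduce:
R2 → R2 - (1)·R1
R3 → R3 + (2)·R1
R4 → R4 - (2)·R1
REF = 
  [ -2,   2,   2]
  [  0,   0,   0]
  [  0,   0,   0]
  [  0,   0,   0]
Pivot columns: 1 → 1 pivot.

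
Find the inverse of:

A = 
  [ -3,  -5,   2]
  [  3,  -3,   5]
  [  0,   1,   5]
det(A) = (-3)·((-3)(5) - (5)(1)) - (-5)·((3)(5) - (5)(0)) + (2)·((3)(1) - (-3)(0))
  = (-3)(-20) - (-5)(15) + (2)(3)
  = 141
det(A) = 141 ≠ 0, so A is invertible.

Cofactors Cᵢⱼ = (-1)ⁱ⁺ʲ·Mᵢⱼ:
C = 
  [-20, -15,   3]
  [ 27, -15,   3]
  [-19,  21,  24]

adj(A) = Cᵀ:
adj(A) = 
  [-20,  27, -19]
  [-15, -15,  21]
  [  3,   3,  24]

A⁻¹ = (1/141) · adj(A):
A⁻¹ = 
  [-20/141,    9/47, -19/141]
  [  -5/47,   -5/47,    7/47]
  [   1/47,    1/47,    8/47]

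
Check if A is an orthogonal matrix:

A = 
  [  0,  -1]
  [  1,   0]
Yes

AᵀA = 
  [  1,   0]
  [  0,   1]
= I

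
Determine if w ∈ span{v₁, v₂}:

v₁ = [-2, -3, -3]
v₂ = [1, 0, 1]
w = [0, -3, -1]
Yes

Form the augmented matrix and row-reduce:
[v₁|v₂|w] = 
  [ -2,   1,   0]
  [ -3,   0,  -3]
  [ -3,   1,  -1]
R2 → R2 - (3/2)·R1
R3 → R3 - (3/2)·R1
R3 → R3 - (1/3)·R2
REF = 
  [  -2,    1,    0]
  [   0, -3/2,   -3]
  [   0,    0,    0]

No row of the form [0 0 | nonzero], so the system is consistent. Back-substitution gives c₁ = 1, c₂ = 2: w = (1)·v₁ + (2)·v₂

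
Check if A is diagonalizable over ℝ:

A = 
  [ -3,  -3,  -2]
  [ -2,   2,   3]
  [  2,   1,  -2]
No

Characteristic polynomial: det(λI - A) = λ³ + 3λ² - 9λ - 27
Testing integer divisors of the constant term: p(-3) = 0, so (λ + 3) is a factor:
p(λ) = (λ + 3)(λ² - 9)
λ² - 9 = (λ + 3)(λ - 3)
Eigenvalues: -3, 3, -3
λ=-3: alg. mult. = 2, geom. mult. = 3 - rank(A - (-3)I) = 3 - 2 = 1
λ=3: alg. mult. = 1, geom. mult. = 3 - rank(A - (3)I) = 3 - 2 = 1
Sum of geometric multiplicities = 2 < n = 3, so there aren't enough independent eigenvectors.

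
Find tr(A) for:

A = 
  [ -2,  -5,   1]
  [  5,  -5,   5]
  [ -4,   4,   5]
-2

tr(A) = -2 + -5 + 5 = -2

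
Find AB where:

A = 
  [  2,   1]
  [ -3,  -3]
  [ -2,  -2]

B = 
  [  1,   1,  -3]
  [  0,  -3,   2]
A is 3×2 and B is 2×3, so AB is 3×3. Each entry is (row of A)·(column of B):
AB[1,1] = (2)(1) + (1)(0) = 2
AB[1,2] = (2)(1) + (1)(-3) = -1
AB[1,3] = (2)(-3) + (1)(2) = -4
AB[2,1] = (-3)(1) + (-3)(0) = -3
AB[2,2] = (-3)(1) + (-3)(-3) = 6
AB[2,3] = (-3)(-3) + (-3)(2) = 3
AB[3,1] = (-2)(1) + (-2)(0) = -2
AB[3,2] = (-2)(1) + (-2)(-3) = 4
AB[3,3] = (-2)(-3) + (-2)(2) = 2

AB = 
  [  2,  -1,  -4]
  [ -3,   6,   3]
  [ -2,   4,   2]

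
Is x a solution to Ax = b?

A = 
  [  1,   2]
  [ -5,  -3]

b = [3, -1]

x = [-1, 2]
Yes

Ax = [3, -1] = b ✓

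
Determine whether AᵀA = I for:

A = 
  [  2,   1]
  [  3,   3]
No

AᵀA = 
  [ 13,  11]
  [ 11,  10]
≠ I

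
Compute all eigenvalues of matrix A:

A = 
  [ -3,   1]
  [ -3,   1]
λ = 0, -2

tr(A) = -2, det(A) = 0
Characteristic polynomial: λ² - tr(A)λ + det(A) = λ² + 2λ
λ² + 2λ = λ(λ + 2)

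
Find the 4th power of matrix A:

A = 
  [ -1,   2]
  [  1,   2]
A^4 = 
  [ 11,  18]
  [  9,  38]

A² = A·A:
A²[1,1] = (-1)(-1) + (2)(1) = 3
A²[1,2] = (-1)(2) + (2)(2) = 2
A²[2,1] = (1)(-1) + (2)(1) = 1
A²[2,2] = (1)(2) + (2)(2) = 6
A² = 
  [  3,   2]
  [  1,   6]

A^3 = A^2·A:
A^3[1,1] = (3)(-1) + (2)(1) = -1
A^3[1,2] = (3)(2) + (2)(2) = 10
A^3[2,1] = (1)(-1) + (6)(1) = 5
A^3[2,2] = (1)(2) + (6)(2) = 14
A^3 = 
  [ -1,  10]
  [  5,  14]

A^4 = A^3·A:
A^4[1,1] = (-1)(-1) + (10)(1) = 11
A^4[1,2] = (-1)(2) + (10)(2) = 18
A^4[2,1] = (5)(-1) + (14)(1) = 9
A^4[2,2] = (5)(2) + (14)(2) = 38
A^4 = 
  [ 11,  18]
  [  9,  38]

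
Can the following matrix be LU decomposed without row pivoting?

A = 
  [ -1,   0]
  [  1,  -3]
Yes.
A[1,1] = -1 ≠ 0, so Gaussian elimination proceeds without a row swap: multiplier ℓ₂₁ = (1)/(-1) = -1, and U[2,2] = -3 - (-1)(0) = -3.
L = 
  [  1,   0]
  [ -1,   1]
U = 
  [ -1,   0]
  [  0,  -3]
Check row 2 of LU: [(-1)(-1), (-1)(0) + (-3)] = [1, -3] = row 2 of A ✓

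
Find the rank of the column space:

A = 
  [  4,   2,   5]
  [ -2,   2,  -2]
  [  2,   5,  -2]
Row reduce:
R2 → R2 + (1/2)·R1
R3 → R3 - (1/2)·R1
R3 → R3 - (4/3)·R2
REF = 
  [    4,     2,     5]
  [    0,     3,   1/2]
  [    0,     0, -31/6]
Pivot columns: 1, 2, 3 → 3 pivots.
dim(Col(A)) = number of pivot columns = 3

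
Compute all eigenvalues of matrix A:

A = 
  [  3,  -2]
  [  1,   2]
λ = (5 + i√7)/2, (5 - i√7)/2  (≈ 2.5 + 1.323i, 2.5 - 1.323i)

tr(A) = 5, det(A) = 8
Characteristic polynomial: λ² - tr(A)λ + det(A) = λ² - 5λ + 8
λ² - 5λ + 8 = 0  ⇒  λ = (5 ± √((-5)² - 4·(8)))/2 = (5 ± √(-7))/2
  = (5 + i√7)/2,  (5 - i√7)/2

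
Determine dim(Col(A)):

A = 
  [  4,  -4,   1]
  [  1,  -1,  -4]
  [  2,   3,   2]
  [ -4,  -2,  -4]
dim(Col(A)) = 3

Row reduce:
R2 → R2 - (1/4)·R1
R3 → R3 - (1/2)·R1
R4 → R4 + (1)·R1
Swap R2 ↔ R3
R4 → R4 + (6/5)·R2
R4 → R4 - (24/85)·R3
REF = 
  [    4,    -4,     1]
  [    0,     5,   3/2]
  [    0,     0, -17/4]
  [    0,     0,     0]
Pivot columns: 1, 2, 3 → 3 pivots.
dim(Col(A)) = number of pivot columns = 3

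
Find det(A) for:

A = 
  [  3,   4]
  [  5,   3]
-11

For a 2×2 matrix, det = ad - bc = (3)(3) - (4)(5) = -11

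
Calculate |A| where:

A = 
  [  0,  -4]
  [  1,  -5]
For a 2×2 matrix, det = ad - bc = (0)(-5) - (-4)(1) = 4

det(A) = 4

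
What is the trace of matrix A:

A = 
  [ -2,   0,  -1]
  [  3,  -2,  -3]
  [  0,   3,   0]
-4

tr(A) = -2 + -2 + 0 = -4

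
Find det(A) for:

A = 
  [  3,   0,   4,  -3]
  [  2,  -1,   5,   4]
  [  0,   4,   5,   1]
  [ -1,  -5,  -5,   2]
Cofactor expansion along row 1: det(A) = a₁₁M₁₁ - a₁₂M₁₂ + a₁₃M₁₃ - a₁₄M₁₄

M₁₁ = det[[-1, 5, 4]; [4, 5, 1]; [-5, -5, 2]]
  = (-1)·((5)(2) - (1)(-5)) - (5)·((4)(2) - (1)(-5)) + (4)·((4)(-5) - (5)(-5))
  = (-1)(15) - (5)(13) + (4)(5)
  = -60
M₁₂ = det[[2, 5, 4]; [0, 5, 1]; [-1, -5, 2]]
  = (2)·((5)(2) - (1)(-5)) - (5)·((0)(2) - (1)(-1)) + (4)·((0)(-5) - (5)(-1))
  = (2)(15) - (5)(1) + (4)(5)
  = 45
M₁₃ = det[[2, -1, 4]; [0, 4, 1]; [-1, -5, 2]]
  = (2)·((4)(2) - (1)(-5)) - (-1)·((0)(2) - (1)(-1)) + (4)·((0)(-5) - (4)(-1))
  = (2)(13) - (-1)(1) + (4)(4)
  = 43
M₁₄ = det[[2, -1, 5]; [0, 4, 5]; [-1, -5, -5]]
  = (2)·((4)(-5) - (5)(-5)) - (-1)·((0)(-5) - (5)(-1)) + (5)·((0)(-5) - (4)(-1))
  = (2)(5) - (-1)(5) + (5)(4)
  = 35

det(A) = (3)(-60) - (0)(45) + (4)(43) - (-3)(35) = 97

det(A) = 97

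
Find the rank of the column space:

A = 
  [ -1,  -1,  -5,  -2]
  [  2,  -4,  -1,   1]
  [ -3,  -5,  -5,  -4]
dim(Col(A)) = 3

Row reduce:
R2 → R2 + (2)·R1
R3 → R3 - (3)·R1
R3 → R3 - (1/3)·R2
REF = 
  [  -1,   -1,   -5,   -2]
  [   0,   -6,  -11,   -3]
  [   0,    0, 41/3,    3]
Pivot columns: 1, 2, 3 → 3 pivots.
dim(Col(A)) = number of pivot columns = 3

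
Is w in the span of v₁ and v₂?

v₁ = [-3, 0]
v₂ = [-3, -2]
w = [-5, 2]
Yes

Form the augmented matrix and row-reduce:
[v₁|v₂|w] = 
  [ -3,  -3,  -5]
  [  0,  -2,   2]
(already in echelon form — no row operations needed)

No row of the form [0 0 | nonzero], so the system is consistent. Back-substitution gives c₁ = 8/3, c₂ = -1: w = (8/3)·v₁ + (-1)·v₂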